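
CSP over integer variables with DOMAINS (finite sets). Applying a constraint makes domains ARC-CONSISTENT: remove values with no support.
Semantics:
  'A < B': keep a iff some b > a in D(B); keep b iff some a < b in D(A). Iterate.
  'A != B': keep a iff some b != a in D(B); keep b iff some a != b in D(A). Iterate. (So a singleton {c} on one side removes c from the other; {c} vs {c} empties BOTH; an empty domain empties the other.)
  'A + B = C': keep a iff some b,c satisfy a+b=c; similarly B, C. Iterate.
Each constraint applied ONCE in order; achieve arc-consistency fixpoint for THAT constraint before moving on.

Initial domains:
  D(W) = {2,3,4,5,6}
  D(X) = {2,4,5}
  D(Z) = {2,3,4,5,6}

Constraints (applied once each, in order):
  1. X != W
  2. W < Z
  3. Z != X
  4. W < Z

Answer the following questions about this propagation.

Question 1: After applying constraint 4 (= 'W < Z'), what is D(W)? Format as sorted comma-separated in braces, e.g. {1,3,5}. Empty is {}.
Constraint 1 (X != W) on D(X)={2,4,5} D(W)={2,3,4,5,6}: no change
Constraint 2 (W < Z) on D(W)={2,3,4,5,6} D(Z)={2,3,4,5,6}: W {2,3,4,5,6}->{2,3,4,5}; Z {2,3,4,5,6}->{3,4,5,6}
Constraint 3 (Z != X) on D(Z)={3,4,5,6} D(X)={2,4,5}: no change
Constraint 4 (W < Z) on D(W)={2,3,4,5} D(Z)={3,4,5,6}: no change
So after constraint 4: D(W) = {2,3,4,5}

Answer: {2,3,4,5}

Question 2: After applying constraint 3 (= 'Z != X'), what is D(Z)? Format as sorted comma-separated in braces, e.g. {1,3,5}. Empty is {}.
Constraint 1 (X != W) on D(X)={2,4,5} D(W)={2,3,4,5,6}: no change
Constraint 2 (W < Z) on D(W)={2,3,4,5,6} D(Z)={2,3,4,5,6}: W {2,3,4,5,6}->{2,3,4,5}; Z {2,3,4,5,6}->{3,4,5,6}
Constraint 3 (Z != X) on D(Z)={3,4,5,6} D(X)={2,4,5}: no change
So after constraint 3: D(Z) = {3,4,5,6}

Answer: {3,4,5,6}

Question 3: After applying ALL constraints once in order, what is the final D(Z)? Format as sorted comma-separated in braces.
Constraint 1 (X != W) on D(X)={2,4,5} D(W)={2,3,4,5,6}: no change
Constraint 2 (W < Z) on D(W)={2,3,4,5,6} D(Z)={2,3,4,5,6}: W {2,3,4,5,6}->{2,3,4,5}; Z {2,3,4,5,6}->{3,4,5,6}
Constraint 3 (Z != X) on D(Z)={3,4,5,6} D(X)={2,4,5}: no change
Constraint 4 (W < Z) on D(W)={2,3,4,5} D(Z)={3,4,5,6}: no change
So after all 4 constraints: D(Z) = {3,4,5,6}

Answer: {3,4,5,6}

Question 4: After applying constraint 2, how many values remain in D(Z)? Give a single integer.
Constraint 1 (X != W) on D(X)={2,4,5} D(W)={2,3,4,5,6}: no change
Constraint 2 (W < Z) on D(W)={2,3,4,5,6} D(Z)={2,3,4,5,6}: W {2,3,4,5,6}->{2,3,4,5}; Z {2,3,4,5,6}->{3,4,5,6}
So after constraint 2: D(Z)={3,4,5,6}, size = 4

Answer: 4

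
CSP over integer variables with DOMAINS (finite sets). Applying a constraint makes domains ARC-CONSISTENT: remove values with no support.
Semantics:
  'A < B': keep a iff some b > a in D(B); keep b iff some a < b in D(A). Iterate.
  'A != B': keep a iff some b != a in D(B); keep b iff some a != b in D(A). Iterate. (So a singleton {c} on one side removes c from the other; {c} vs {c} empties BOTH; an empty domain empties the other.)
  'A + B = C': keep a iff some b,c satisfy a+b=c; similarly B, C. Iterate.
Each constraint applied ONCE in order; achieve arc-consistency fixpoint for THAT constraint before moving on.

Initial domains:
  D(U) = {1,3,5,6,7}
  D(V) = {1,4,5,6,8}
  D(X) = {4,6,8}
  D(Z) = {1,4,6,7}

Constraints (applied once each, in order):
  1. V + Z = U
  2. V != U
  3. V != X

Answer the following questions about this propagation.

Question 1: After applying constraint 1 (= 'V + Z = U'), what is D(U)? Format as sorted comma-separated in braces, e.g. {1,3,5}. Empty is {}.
Constraint 1 (V + Z = U) on D(V)={1,4,5,6,8} D(Z)={1,4,6,7} D(U)={1,3,5,6,7}: V {1,4,5,6,8}->{1,4,5,6}; Z {1,4,6,7}->{1,4,6}; U {1,3,5,6,7}->{5,6,7}
So after constraint 1: D(U) = {5,6,7}

Answer: {5,6,7}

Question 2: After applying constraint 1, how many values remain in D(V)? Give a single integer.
Constraint 1 (V + Z = U) on D(V)={1,4,5,6,8} D(Z)={1,4,6,7} D(U)={1,3,5,6,7}: V {1,4,5,6,8}->{1,4,5,6}; Z {1,4,6,7}->{1,4,6}; U {1,3,5,6,7}->{5,6,7}
So after constraint 1: D(V)={1,4,5,6}, size = 4

Answer: 4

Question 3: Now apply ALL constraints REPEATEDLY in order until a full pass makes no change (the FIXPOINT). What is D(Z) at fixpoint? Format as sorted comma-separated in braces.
Answer: {1,4,6}

Derivation:
pass 0 (initial): D(Z)={1,4,6,7}
pass 1: U {1,3,5,6,7}->{5,6,7}; V {1,4,5,6,8}->{1,4,5,6}; Z {1,4,6,7}->{1,4,6}
pass 2: no change
Fixpoint after 2 passes: D(Z) = {1,4,6}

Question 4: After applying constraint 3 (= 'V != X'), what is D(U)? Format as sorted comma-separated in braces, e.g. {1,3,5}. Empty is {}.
Answer: {5,6,7}

Derivation:
Constraint 1 (V + Z = U) on D(V)={1,4,5,6,8} D(Z)={1,4,6,7} D(U)={1,3,5,6,7}: V {1,4,5,6,8}->{1,4,5,6}; Z {1,4,6,7}->{1,4,6}; U {1,3,5,6,7}->{5,6,7}
Constraint 2 (V != U) on D(V)={1,4,5,6} D(U)={5,6,7}: no change
Constraint 3 (V != X) on D(V)={1,4,5,6} D(X)={4,6,8}: no change
So after constraint 3: D(U) = {5,6,7}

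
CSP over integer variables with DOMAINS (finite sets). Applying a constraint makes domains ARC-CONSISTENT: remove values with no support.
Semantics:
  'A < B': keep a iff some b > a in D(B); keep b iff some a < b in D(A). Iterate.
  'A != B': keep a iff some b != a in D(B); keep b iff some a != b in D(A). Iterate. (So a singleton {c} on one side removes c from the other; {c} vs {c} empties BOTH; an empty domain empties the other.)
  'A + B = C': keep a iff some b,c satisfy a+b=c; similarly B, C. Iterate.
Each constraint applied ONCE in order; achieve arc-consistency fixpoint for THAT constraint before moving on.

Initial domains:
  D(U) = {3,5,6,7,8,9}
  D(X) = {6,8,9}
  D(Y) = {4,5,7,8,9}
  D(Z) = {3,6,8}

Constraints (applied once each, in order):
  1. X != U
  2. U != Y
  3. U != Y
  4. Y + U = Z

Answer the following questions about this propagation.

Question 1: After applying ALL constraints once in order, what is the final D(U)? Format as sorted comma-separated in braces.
Answer: {3}

Derivation:
Constraint 1 (X != U) on D(X)={6,8,9} D(U)={3,5,6,7,8,9}: no change
Constraint 2 (U != Y) on D(U)={3,5,6,7,8,9} D(Y)={4,5,7,8,9}: no change
Constraint 3 (U != Y) on D(U)={3,5,6,7,8,9} D(Y)={4,5,7,8,9}: no change
Constraint 4 (Y + U = Z) on D(Y)={4,5,7,8,9} D(U)={3,5,6,7,8,9} D(Z)={3,6,8}: Y {4,5,7,8,9}->{5}; U {3,5,6,7,8,9}->{3}; Z {3,6,8}->{8}
So after all 4 constraints: D(U) = {3}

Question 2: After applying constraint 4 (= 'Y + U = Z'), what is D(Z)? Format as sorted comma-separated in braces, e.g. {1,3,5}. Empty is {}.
Constraint 1 (X != U) on D(X)={6,8,9} D(U)={3,5,6,7,8,9}: no change
Constraint 2 (U != Y) on D(U)={3,5,6,7,8,9} D(Y)={4,5,7,8,9}: no change
Constraint 3 (U != Y) on D(U)={3,5,6,7,8,9} D(Y)={4,5,7,8,9}: no change
Constraint 4 (Y + U = Z) on D(Y)={4,5,7,8,9} D(U)={3,5,6,7,8,9} D(Z)={3,6,8}: Y {4,5,7,8,9}->{5}; U {3,5,6,7,8,9}->{3}; Z {3,6,8}->{8}
So after constraint 4: D(Z) = {8}

Answer: {8}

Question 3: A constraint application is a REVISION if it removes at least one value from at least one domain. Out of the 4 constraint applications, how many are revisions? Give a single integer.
Constraint 1 (X != U) on D(X)={6,8,9} D(U)={3,5,6,7,8,9}: no change => not a revision
Constraint 2 (U != Y) on D(U)={3,5,6,7,8,9} D(Y)={4,5,7,8,9}: no change => not a revision
Constraint 3 (U != Y) on D(U)={3,5,6,7,8,9} D(Y)={4,5,7,8,9}: no change => not a revision
Constraint 4 (Y + U = Z) on D(Y)={4,5,7,8,9} D(U)={3,5,6,7,8,9} D(Z)={3,6,8}: Y {4,5,7,8,9}->{5}; U {3,5,6,7,8,9}->{3}; Z {3,6,8}->{8} => REVISION
Total revisions = 1

Answer: 1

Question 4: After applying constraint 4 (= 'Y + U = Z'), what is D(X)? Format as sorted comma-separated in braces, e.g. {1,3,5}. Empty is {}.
Constraint 1 (X != U) on D(X)={6,8,9} D(U)={3,5,6,7,8,9}: no change
Constraint 2 (U != Y) on D(U)={3,5,6,7,8,9} D(Y)={4,5,7,8,9}: no change
Constraint 3 (U != Y) on D(U)={3,5,6,7,8,9} D(Y)={4,5,7,8,9}: no change
Constraint 4 (Y + U = Z) on D(Y)={4,5,7,8,9} D(U)={3,5,6,7,8,9} D(Z)={3,6,8}: Y {4,5,7,8,9}->{5}; U {3,5,6,7,8,9}->{3}; Z {3,6,8}->{8}
So after constraint 4: D(X) = {6,8,9}

Answer: {6,8,9}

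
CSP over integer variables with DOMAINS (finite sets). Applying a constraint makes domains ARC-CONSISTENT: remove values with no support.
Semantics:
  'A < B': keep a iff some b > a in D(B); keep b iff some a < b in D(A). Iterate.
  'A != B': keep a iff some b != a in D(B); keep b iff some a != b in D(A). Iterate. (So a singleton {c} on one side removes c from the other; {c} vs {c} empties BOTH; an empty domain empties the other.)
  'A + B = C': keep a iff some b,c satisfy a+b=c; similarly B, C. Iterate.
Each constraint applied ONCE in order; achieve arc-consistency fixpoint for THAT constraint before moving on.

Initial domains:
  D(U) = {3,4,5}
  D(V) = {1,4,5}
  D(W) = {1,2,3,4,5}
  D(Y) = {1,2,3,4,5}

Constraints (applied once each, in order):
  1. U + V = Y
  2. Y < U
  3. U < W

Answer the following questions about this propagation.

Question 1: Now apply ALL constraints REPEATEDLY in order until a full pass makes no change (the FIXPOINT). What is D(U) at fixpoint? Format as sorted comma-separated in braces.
pass 0 (initial): D(U)={3,4,5}
pass 1: U {3,4,5}->{}; V {1,4,5}->{1}; W {1,2,3,4,5}->{}; Y {1,2,3,4,5}->{}
pass 2: V {1}->{}
pass 3: no change
Fixpoint after 3 passes: D(U) = {}

Answer: {}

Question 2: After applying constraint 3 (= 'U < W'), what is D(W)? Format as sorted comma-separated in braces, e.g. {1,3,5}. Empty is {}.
Answer: {}

Derivation:
Constraint 1 (U + V = Y) on D(U)={3,4,5} D(V)={1,4,5} D(Y)={1,2,3,4,5}: U {3,4,5}->{3,4}; V {1,4,5}->{1}; Y {1,2,3,4,5}->{4,5}
Constraint 2 (Y < U) on D(Y)={4,5} D(U)={3,4}: Y {4,5}->{}; U {3,4}->{}
Constraint 3 (U < W) on D(U)={} D(W)={1,2,3,4,5}: W {1,2,3,4,5}->{}
So after constraint 3: D(W) = {}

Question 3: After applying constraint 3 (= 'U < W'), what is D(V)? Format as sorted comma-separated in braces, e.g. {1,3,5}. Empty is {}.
Answer: {1}

Derivation:
Constraint 1 (U + V = Y) on D(U)={3,4,5} D(V)={1,4,5} D(Y)={1,2,3,4,5}: U {3,4,5}->{3,4}; V {1,4,5}->{1}; Y {1,2,3,4,5}->{4,5}
Constraint 2 (Y < U) on D(Y)={4,5} D(U)={3,4}: Y {4,5}->{}; U {3,4}->{}
Constraint 3 (U < W) on D(U)={} D(W)={1,2,3,4,5}: W {1,2,3,4,5}->{}
So after constraint 3: D(V) = {1}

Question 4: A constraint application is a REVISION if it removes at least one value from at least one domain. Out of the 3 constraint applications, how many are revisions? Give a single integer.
Answer: 3

Derivation:
Constraint 1 (U + V = Y) on D(U)={3,4,5} D(V)={1,4,5} D(Y)={1,2,3,4,5}: U {3,4,5}->{3,4}; V {1,4,5}->{1}; Y {1,2,3,4,5}->{4,5} => REVISION
Constraint 2 (Y < U) on D(Y)={4,5} D(U)={3,4}: Y {4,5}->{}; U {3,4}->{} => REVISION
Constraint 3 (U < W) on D(U)={} D(W)={1,2,3,4,5}: W {1,2,3,4,5}->{} => REVISION
Total revisions = 3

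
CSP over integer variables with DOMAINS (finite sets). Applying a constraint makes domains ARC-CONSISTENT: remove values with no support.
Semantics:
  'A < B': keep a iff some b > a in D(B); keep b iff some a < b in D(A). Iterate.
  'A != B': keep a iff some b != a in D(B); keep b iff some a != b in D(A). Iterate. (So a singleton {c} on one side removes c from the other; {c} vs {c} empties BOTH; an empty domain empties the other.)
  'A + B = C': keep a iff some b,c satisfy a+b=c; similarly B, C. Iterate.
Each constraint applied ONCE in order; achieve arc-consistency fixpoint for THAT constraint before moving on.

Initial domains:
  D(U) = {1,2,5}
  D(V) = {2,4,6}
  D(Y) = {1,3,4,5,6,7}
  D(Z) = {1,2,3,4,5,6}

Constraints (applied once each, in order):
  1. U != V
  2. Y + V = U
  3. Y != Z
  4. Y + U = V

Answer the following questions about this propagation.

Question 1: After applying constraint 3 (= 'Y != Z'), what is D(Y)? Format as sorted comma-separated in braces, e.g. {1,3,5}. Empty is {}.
Answer: {1,3}

Derivation:
Constraint 1 (U != V) on D(U)={1,2,5} D(V)={2,4,6}: no change
Constraint 2 (Y + V = U) on D(Y)={1,3,4,5,6,7} D(V)={2,4,6} D(U)={1,2,5}: Y {1,3,4,5,6,7}->{1,3}; V {2,4,6}->{2,4}; U {1,2,5}->{5}
Constraint 3 (Y != Z) on D(Y)={1,3} D(Z)={1,2,3,4,5,6}: no change
So after constraint 3: D(Y) = {1,3}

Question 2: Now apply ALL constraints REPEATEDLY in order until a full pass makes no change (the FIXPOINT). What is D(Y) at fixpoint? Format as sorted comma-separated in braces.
pass 0 (initial): D(Y)={1,3,4,5,6,7}
pass 1: U {1,2,5}->{}; V {2,4,6}->{}; Y {1,3,4,5,6,7}->{}
pass 2: Z {1,2,3,4,5,6}->{}
pass 3: no change
Fixpoint after 3 passes: D(Y) = {}

Answer: {}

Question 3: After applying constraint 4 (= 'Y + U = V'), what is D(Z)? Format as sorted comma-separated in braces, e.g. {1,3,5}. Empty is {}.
Answer: {1,2,3,4,5,6}

Derivation:
Constraint 1 (U != V) on D(U)={1,2,5} D(V)={2,4,6}: no change
Constraint 2 (Y + V = U) on D(Y)={1,3,4,5,6,7} D(V)={2,4,6} D(U)={1,2,5}: Y {1,3,4,5,6,7}->{1,3}; V {2,4,6}->{2,4}; U {1,2,5}->{5}
Constraint 3 (Y != Z) on D(Y)={1,3} D(Z)={1,2,3,4,5,6}: no change
Constraint 4 (Y + U = V) on D(Y)={1,3} D(U)={5} D(V)={2,4}: Y {1,3}->{}; U {5}->{}; V {2,4}->{}
So after constraint 4: D(Z) = {1,2,3,4,5,6}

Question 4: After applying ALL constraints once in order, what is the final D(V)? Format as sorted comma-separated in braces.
Constraint 1 (U != V) on D(U)={1,2,5} D(V)={2,4,6}: no change
Constraint 2 (Y + V = U) on D(Y)={1,3,4,5,6,7} D(V)={2,4,6} D(U)={1,2,5}: Y {1,3,4,5,6,7}->{1,3}; V {2,4,6}->{2,4}; U {1,2,5}->{5}
Constraint 3 (Y != Z) on D(Y)={1,3} D(Z)={1,2,3,4,5,6}: no change
Constraint 4 (Y + U = V) on D(Y)={1,3} D(U)={5} D(V)={2,4}: Y {1,3}->{}; U {5}->{}; V {2,4}->{}
So after all 4 constraints: D(V) = {}

Answer: {}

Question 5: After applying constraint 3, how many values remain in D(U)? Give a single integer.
Answer: 1

Derivation:
Constraint 1 (U != V) on D(U)={1,2,5} D(V)={2,4,6}: no change
Constraint 2 (Y + V = U) on D(Y)={1,3,4,5,6,7} D(V)={2,4,6} D(U)={1,2,5}: Y {1,3,4,5,6,7}->{1,3}; V {2,4,6}->{2,4}; U {1,2,5}->{5}
Constraint 3 (Y != Z) on D(Y)={1,3} D(Z)={1,2,3,4,5,6}: no change
So after constraint 3: D(U)={5}, size = 1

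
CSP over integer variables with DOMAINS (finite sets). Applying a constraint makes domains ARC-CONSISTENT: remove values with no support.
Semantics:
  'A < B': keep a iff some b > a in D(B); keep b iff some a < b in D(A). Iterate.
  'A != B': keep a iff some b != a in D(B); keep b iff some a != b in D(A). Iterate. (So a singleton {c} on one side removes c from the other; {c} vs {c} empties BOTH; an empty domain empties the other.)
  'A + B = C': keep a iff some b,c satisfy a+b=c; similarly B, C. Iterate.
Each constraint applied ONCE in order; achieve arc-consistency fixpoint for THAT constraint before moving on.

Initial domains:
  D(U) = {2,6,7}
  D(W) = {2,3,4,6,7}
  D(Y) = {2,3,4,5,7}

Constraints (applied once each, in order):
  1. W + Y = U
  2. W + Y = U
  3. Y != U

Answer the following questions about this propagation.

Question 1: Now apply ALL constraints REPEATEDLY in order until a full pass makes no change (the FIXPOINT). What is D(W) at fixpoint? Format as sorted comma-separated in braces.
Answer: {2,3,4}

Derivation:
pass 0 (initial): D(W)={2,3,4,6,7}
pass 1: U {2,6,7}->{6,7}; W {2,3,4,6,7}->{2,3,4}; Y {2,3,4,5,7}->{2,3,4,5}
pass 2: no change
Fixpoint after 2 passes: D(W) = {2,3,4}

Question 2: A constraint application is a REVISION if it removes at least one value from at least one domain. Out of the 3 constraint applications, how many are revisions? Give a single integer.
Answer: 1

Derivation:
Constraint 1 (W + Y = U) on D(W)={2,3,4,6,7} D(Y)={2,3,4,5,7} D(U)={2,6,7}: W {2,3,4,6,7}->{2,3,4}; Y {2,3,4,5,7}->{2,3,4,5}; U {2,6,7}->{6,7} => REVISION
Constraint 2 (W + Y = U) on D(W)={2,3,4} D(Y)={2,3,4,5} D(U)={6,7}: no change => not a revision
Constraint 3 (Y != U) on D(Y)={2,3,4,5} D(U)={6,7}: no change => not a revision
Total revisions = 1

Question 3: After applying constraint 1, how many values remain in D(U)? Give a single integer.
Constraint 1 (W + Y = U) on D(W)={2,3,4,6,7} D(Y)={2,3,4,5,7} D(U)={2,6,7}: W {2,3,4,6,7}->{2,3,4}; Y {2,3,4,5,7}->{2,3,4,5}; U {2,6,7}->{6,7}
So after constraint 1: D(U)={6,7}, size = 2

Answer: 2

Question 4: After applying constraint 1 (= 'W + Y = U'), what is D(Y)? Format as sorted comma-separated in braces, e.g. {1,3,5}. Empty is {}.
Answer: {2,3,4,5}

Derivation:
Constraint 1 (W + Y = U) on D(W)={2,3,4,6,7} D(Y)={2,3,4,5,7} D(U)={2,6,7}: W {2,3,4,6,7}->{2,3,4}; Y {2,3,4,5,7}->{2,3,4,5}; U {2,6,7}->{6,7}
So after constraint 1: D(Y) = {2,3,4,5}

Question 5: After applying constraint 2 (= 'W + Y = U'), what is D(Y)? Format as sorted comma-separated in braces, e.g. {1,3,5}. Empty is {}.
Answer: {2,3,4,5}

Derivation:
Constraint 1 (W + Y = U) on D(W)={2,3,4,6,7} D(Y)={2,3,4,5,7} D(U)={2,6,7}: W {2,3,4,6,7}->{2,3,4}; Y {2,3,4,5,7}->{2,3,4,5}; U {2,6,7}->{6,7}
Constraint 2 (W + Y = U) on D(W)={2,3,4} D(Y)={2,3,4,5} D(U)={6,7}: no change
So after constraint 2: D(Y) = {2,3,4,5}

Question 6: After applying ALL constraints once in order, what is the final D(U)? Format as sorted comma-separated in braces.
Answer: {6,7}

Derivation:
Constraint 1 (W + Y = U) on D(W)={2,3,4,6,7} D(Y)={2,3,4,5,7} D(U)={2,6,7}: W {2,3,4,6,7}->{2,3,4}; Y {2,3,4,5,7}->{2,3,4,5}; U {2,6,7}->{6,7}
Constraint 2 (W + Y = U) on D(W)={2,3,4} D(Y)={2,3,4,5} D(U)={6,7}: no change
Constraint 3 (Y != U) on D(Y)={2,3,4,5} D(U)={6,7}: no change
So after all 3 constraints: D(U) = {6,7}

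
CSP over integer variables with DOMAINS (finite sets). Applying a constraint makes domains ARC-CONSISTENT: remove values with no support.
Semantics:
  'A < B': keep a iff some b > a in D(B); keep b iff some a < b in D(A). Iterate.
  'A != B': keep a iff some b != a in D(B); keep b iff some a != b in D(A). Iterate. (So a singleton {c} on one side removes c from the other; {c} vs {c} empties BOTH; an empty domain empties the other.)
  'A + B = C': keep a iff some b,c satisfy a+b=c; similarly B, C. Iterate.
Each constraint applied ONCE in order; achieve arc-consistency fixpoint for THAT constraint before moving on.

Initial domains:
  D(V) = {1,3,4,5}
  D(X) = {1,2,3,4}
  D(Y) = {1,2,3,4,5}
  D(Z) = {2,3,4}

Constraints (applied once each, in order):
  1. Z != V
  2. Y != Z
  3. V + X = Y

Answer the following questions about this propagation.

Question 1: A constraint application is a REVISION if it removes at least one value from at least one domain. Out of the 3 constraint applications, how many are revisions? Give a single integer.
Constraint 1 (Z != V) on D(Z)={2,3,4} D(V)={1,3,4,5}: no change => not a revision
Constraint 2 (Y != Z) on D(Y)={1,2,3,4,5} D(Z)={2,3,4}: no change => not a revision
Constraint 3 (V + X = Y) on D(V)={1,3,4,5} D(X)={1,2,3,4} D(Y)={1,2,3,4,5}: V {1,3,4,5}->{1,3,4}; Y {1,2,3,4,5}->{2,3,4,5} => REVISION
Total revisions = 1

Answer: 1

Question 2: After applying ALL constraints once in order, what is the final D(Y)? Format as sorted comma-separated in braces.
Constraint 1 (Z != V) on D(Z)={2,3,4} D(V)={1,3,4,5}: no change
Constraint 2 (Y != Z) on D(Y)={1,2,3,4,5} D(Z)={2,3,4}: no change
Constraint 3 (V + X = Y) on D(V)={1,3,4,5} D(X)={1,2,3,4} D(Y)={1,2,3,4,5}: V {1,3,4,5}->{1,3,4}; Y {1,2,3,4,5}->{2,3,4,5}
So after all 3 constraints: D(Y) = {2,3,4,5}

Answer: {2,3,4,5}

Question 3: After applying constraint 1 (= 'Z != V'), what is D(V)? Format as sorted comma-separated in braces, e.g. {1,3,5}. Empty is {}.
Answer: {1,3,4,5}

Derivation:
Constraint 1 (Z != V) on D(Z)={2,3,4} D(V)={1,3,4,5}: no change
So after constraint 1: D(V) = {1,3,4,5}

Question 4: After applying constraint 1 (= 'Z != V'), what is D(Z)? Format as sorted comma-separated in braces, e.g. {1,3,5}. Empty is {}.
Constraint 1 (Z != V) on D(Z)={2,3,4} D(V)={1,3,4,5}: no change
So after constraint 1: D(Z) = {2,3,4}

Answer: {2,3,4}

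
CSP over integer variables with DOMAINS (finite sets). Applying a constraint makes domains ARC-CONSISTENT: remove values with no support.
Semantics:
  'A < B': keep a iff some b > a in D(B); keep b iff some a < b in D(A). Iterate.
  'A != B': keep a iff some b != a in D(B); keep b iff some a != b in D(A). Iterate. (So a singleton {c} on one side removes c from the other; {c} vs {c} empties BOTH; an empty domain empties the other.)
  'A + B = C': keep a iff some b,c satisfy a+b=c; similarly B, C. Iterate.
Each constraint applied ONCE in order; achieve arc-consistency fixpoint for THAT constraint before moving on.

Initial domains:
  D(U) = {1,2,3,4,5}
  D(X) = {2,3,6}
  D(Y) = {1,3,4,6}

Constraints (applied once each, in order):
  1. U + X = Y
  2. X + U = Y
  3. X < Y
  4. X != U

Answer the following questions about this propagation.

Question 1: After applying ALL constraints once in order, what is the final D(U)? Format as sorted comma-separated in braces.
Answer: {1,2,3,4}

Derivation:
Constraint 1 (U + X = Y) on D(U)={1,2,3,4,5} D(X)={2,3,6} D(Y)={1,3,4,6}: U {1,2,3,4,5}->{1,2,3,4}; X {2,3,6}->{2,3}; Y {1,3,4,6}->{3,4,6}
Constraint 2 (X + U = Y) on D(X)={2,3} D(U)={1,2,3,4} D(Y)={3,4,6}: no change
Constraint 3 (X < Y) on D(X)={2,3} D(Y)={3,4,6}: no change
Constraint 4 (X != U) on D(X)={2,3} D(U)={1,2,3,4}: no change
So after all 4 constraints: D(U) = {1,2,3,4}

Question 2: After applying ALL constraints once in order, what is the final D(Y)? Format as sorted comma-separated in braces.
Answer: {3,4,6}

Derivation:
Constraint 1 (U + X = Y) on D(U)={1,2,3,4,5} D(X)={2,3,6} D(Y)={1,3,4,6}: U {1,2,3,4,5}->{1,2,3,4}; X {2,3,6}->{2,3}; Y {1,3,4,6}->{3,4,6}
Constraint 2 (X + U = Y) on D(X)={2,3} D(U)={1,2,3,4} D(Y)={3,4,6}: no change
Constraint 3 (X < Y) on D(X)={2,3} D(Y)={3,4,6}: no change
Constraint 4 (X != U) on D(X)={2,3} D(U)={1,2,3,4}: no change
So after all 4 constraints: D(Y) = {3,4,6}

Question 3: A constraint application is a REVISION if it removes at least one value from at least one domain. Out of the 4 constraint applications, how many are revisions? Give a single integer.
Answer: 1

Derivation:
Constraint 1 (U + X = Y) on D(U)={1,2,3,4,5} D(X)={2,3,6} D(Y)={1,3,4,6}: U {1,2,3,4,5}->{1,2,3,4}; X {2,3,6}->{2,3}; Y {1,3,4,6}->{3,4,6} => REVISION
Constraint 2 (X + U = Y) on D(X)={2,3} D(U)={1,2,3,4} D(Y)={3,4,6}: no change => not a revision
Constraint 3 (X < Y) on D(X)={2,3} D(Y)={3,4,6}: no change => not a revision
Constraint 4 (X != U) on D(X)={2,3} D(U)={1,2,3,4}: no change => not a revision
Total revisions = 1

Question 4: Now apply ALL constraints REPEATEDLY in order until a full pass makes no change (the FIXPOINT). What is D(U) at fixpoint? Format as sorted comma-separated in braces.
pass 0 (initial): D(U)={1,2,3,4,5}
pass 1: U {1,2,3,4,5}->{1,2,3,4}; X {2,3,6}->{2,3}; Y {1,3,4,6}->{3,4,6}
pass 2: no change
Fixpoint after 2 passes: D(U) = {1,2,3,4}

Answer: {1,2,3,4}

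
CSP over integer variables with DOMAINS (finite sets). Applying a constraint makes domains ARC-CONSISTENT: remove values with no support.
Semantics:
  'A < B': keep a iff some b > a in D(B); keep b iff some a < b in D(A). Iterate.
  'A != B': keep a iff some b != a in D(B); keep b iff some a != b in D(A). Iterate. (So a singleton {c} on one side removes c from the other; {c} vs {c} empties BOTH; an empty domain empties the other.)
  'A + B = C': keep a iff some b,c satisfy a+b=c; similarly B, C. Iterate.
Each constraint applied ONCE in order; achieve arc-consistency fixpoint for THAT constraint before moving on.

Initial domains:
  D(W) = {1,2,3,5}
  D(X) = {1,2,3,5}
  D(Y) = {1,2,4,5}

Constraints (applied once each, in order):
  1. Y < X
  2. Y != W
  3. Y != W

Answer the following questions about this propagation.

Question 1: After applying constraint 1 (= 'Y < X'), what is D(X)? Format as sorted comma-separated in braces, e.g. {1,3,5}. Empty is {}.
Constraint 1 (Y < X) on D(Y)={1,2,4,5} D(X)={1,2,3,5}: Y {1,2,4,5}->{1,2,4}; X {1,2,3,5}->{2,3,5}
So after constraint 1: D(X) = {2,3,5}

Answer: {2,3,5}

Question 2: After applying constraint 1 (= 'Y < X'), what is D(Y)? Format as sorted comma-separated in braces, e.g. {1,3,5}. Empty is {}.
Constraint 1 (Y < X) on D(Y)={1,2,4,5} D(X)={1,2,3,5}: Y {1,2,4,5}->{1,2,4}; X {1,2,3,5}->{2,3,5}
So after constraint 1: D(Y) = {1,2,4}

Answer: {1,2,4}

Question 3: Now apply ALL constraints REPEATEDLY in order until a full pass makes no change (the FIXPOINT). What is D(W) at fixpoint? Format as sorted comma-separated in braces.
pass 0 (initial): D(W)={1,2,3,5}
pass 1: X {1,2,3,5}->{2,3,5}; Y {1,2,4,5}->{1,2,4}
pass 2: no change
Fixpoint after 2 passes: D(W) = {1,2,3,5}

Answer: {1,2,3,5}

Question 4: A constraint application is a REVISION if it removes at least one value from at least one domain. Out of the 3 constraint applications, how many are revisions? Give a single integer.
Answer: 1

Derivation:
Constraint 1 (Y < X) on D(Y)={1,2,4,5} D(X)={1,2,3,5}: Y {1,2,4,5}->{1,2,4}; X {1,2,3,5}->{2,3,5} => REVISION
Constraint 2 (Y != W) on D(Y)={1,2,4} D(W)={1,2,3,5}: no change => not a revision
Constraint 3 (Y != W) on D(Y)={1,2,4} D(W)={1,2,3,5}: no change => not a revision
Total revisions = 1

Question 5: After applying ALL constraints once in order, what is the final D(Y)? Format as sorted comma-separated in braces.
Constraint 1 (Y < X) on D(Y)={1,2,4,5} D(X)={1,2,3,5}: Y {1,2,4,5}->{1,2,4}; X {1,2,3,5}->{2,3,5}
Constraint 2 (Y != W) on D(Y)={1,2,4} D(W)={1,2,3,5}: no change
Constraint 3 (Y != W) on D(Y)={1,2,4} D(W)={1,2,3,5}: no change
So after all 3 constraints: D(Y) = {1,2,4}

Answer: {1,2,4}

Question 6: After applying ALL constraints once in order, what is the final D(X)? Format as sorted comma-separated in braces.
Constraint 1 (Y < X) on D(Y)={1,2,4,5} D(X)={1,2,3,5}: Y {1,2,4,5}->{1,2,4}; X {1,2,3,5}->{2,3,5}
Constraint 2 (Y != W) on D(Y)={1,2,4} D(W)={1,2,3,5}: no change
Constraint 3 (Y != W) on D(Y)={1,2,4} D(W)={1,2,3,5}: no change
So after all 3 constraints: D(X) = {2,3,5}

Answer: {2,3,5}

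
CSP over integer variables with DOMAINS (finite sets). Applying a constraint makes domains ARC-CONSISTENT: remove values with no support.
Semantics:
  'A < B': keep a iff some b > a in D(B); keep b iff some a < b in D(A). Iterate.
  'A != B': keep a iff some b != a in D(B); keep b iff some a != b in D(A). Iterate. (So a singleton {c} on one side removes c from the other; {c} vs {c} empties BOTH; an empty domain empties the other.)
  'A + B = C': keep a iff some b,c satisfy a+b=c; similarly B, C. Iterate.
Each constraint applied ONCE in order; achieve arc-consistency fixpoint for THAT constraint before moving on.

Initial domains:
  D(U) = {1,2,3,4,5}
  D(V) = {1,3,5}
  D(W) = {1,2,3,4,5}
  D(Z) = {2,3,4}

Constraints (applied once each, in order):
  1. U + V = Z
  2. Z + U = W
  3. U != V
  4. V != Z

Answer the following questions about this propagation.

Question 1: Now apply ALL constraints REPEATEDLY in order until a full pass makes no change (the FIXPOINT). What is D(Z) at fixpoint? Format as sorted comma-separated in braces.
Answer: {2,3,4}

Derivation:
pass 0 (initial): D(Z)={2,3,4}
pass 1: U {1,2,3,4,5}->{1,2,3}; V {1,3,5}->{1,3}; W {1,2,3,4,5}->{3,4,5}
pass 2: no change
Fixpoint after 2 passes: D(Z) = {2,3,4}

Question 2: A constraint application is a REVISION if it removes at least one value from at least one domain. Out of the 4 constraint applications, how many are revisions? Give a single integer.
Answer: 2

Derivation:
Constraint 1 (U + V = Z) on D(U)={1,2,3,4,5} D(V)={1,3,5} D(Z)={2,3,4}: U {1,2,3,4,5}->{1,2,3}; V {1,3,5}->{1,3} => REVISION
Constraint 2 (Z + U = W) on D(Z)={2,3,4} D(U)={1,2,3} D(W)={1,2,3,4,5}: W {1,2,3,4,5}->{3,4,5} => REVISION
Constraint 3 (U != V) on D(U)={1,2,3} D(V)={1,3}: no change => not a revision
Constraint 4 (V != Z) on D(V)={1,3} D(Z)={2,3,4}: no change => not a revision
Total revisions = 2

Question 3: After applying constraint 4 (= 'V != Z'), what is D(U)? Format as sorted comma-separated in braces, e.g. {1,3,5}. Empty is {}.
Answer: {1,2,3}

Derivation:
Constraint 1 (U + V = Z) on D(U)={1,2,3,4,5} D(V)={1,3,5} D(Z)={2,3,4}: U {1,2,3,4,5}->{1,2,3}; V {1,3,5}->{1,3}
Constraint 2 (Z + U = W) on D(Z)={2,3,4} D(U)={1,2,3} D(W)={1,2,3,4,5}: W {1,2,3,4,5}->{3,4,5}
Constraint 3 (U != V) on D(U)={1,2,3} D(V)={1,3}: no change
Constraint 4 (V != Z) on D(V)={1,3} D(Z)={2,3,4}: no change
So after constraint 4: D(U) = {1,2,3}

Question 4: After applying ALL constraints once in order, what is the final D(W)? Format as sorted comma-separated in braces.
Answer: {3,4,5}

Derivation:
Constraint 1 (U + V = Z) on D(U)={1,2,3,4,5} D(V)={1,3,5} D(Z)={2,3,4}: U {1,2,3,4,5}->{1,2,3}; V {1,3,5}->{1,3}
Constraint 2 (Z + U = W) on D(Z)={2,3,4} D(U)={1,2,3} D(W)={1,2,3,4,5}: W {1,2,3,4,5}->{3,4,5}
Constraint 3 (U != V) on D(U)={1,2,3} D(V)={1,3}: no change
Constraint 4 (V != Z) on D(V)={1,3} D(Z)={2,3,4}: no change
So after all 4 constraints: D(W) = {3,4,5}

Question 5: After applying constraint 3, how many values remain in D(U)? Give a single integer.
Constraint 1 (U + V = Z) on D(U)={1,2,3,4,5} D(V)={1,3,5} D(Z)={2,3,4}: U {1,2,3,4,5}->{1,2,3}; V {1,3,5}->{1,3}
Constraint 2 (Z + U = W) on D(Z)={2,3,4} D(U)={1,2,3} D(W)={1,2,3,4,5}: W {1,2,3,4,5}->{3,4,5}
Constraint 3 (U != V) on D(U)={1,2,3} D(V)={1,3}: no change
So after constraint 3: D(U)={1,2,3}, size = 3

Answer: 3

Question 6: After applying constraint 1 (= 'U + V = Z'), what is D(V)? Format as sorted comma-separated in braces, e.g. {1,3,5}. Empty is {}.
Constraint 1 (U + V = Z) on D(U)={1,2,3,4,5} D(V)={1,3,5} D(Z)={2,3,4}: U {1,2,3,4,5}->{1,2,3}; V {1,3,5}->{1,3}
So after constraint 1: D(V) = {1,3}

Answer: {1,3}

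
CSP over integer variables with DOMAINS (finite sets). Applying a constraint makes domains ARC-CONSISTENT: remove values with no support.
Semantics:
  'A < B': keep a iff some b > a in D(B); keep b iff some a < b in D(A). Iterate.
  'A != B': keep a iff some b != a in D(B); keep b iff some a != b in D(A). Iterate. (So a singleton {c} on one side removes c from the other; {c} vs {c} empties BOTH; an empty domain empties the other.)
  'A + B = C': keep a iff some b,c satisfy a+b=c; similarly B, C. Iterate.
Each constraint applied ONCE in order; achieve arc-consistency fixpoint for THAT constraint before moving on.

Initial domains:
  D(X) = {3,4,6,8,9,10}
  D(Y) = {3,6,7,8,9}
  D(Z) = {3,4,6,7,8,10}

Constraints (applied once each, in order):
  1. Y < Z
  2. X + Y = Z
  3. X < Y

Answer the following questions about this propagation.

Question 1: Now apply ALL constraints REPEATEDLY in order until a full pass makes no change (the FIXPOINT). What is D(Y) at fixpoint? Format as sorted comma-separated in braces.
pass 0 (initial): D(Y)={3,6,7,8,9}
pass 1: X {3,4,6,8,9,10}->{3,4}; Y {3,6,7,8,9}->{6,7}; Z {3,4,6,7,8,10}->{6,7,10}
pass 2: Z {6,7,10}->{10}
pass 3: no change
Fixpoint after 3 passes: D(Y) = {6,7}

Answer: {6,7}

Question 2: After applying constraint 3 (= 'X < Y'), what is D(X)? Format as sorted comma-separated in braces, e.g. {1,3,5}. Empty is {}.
Answer: {3,4}

Derivation:
Constraint 1 (Y < Z) on D(Y)={3,6,7,8,9} D(Z)={3,4,6,7,8,10}: Z {3,4,6,7,8,10}->{4,6,7,8,10}
Constraint 2 (X + Y = Z) on D(X)={3,4,6,8,9,10} D(Y)={3,6,7,8,9} D(Z)={4,6,7,8,10}: X {3,4,6,8,9,10}->{3,4}; Y {3,6,7,8,9}->{3,6,7}; Z {4,6,7,8,10}->{6,7,10}
Constraint 3 (X < Y) on D(X)={3,4} D(Y)={3,6,7}: Y {3,6,7}->{6,7}
So after constraint 3: D(X) = {3,4}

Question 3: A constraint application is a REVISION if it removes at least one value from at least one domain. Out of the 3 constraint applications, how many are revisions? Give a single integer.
Answer: 3

Derivation:
Constraint 1 (Y < Z) on D(Y)={3,6,7,8,9} D(Z)={3,4,6,7,8,10}: Z {3,4,6,7,8,10}->{4,6,7,8,10} => REVISION
Constraint 2 (X + Y = Z) on D(X)={3,4,6,8,9,10} D(Y)={3,6,7,8,9} D(Z)={4,6,7,8,10}: X {3,4,6,8,9,10}->{3,4}; Y {3,6,7,8,9}->{3,6,7}; Z {4,6,7,8,10}->{6,7,10} => REVISION
Constraint 3 (X < Y) on D(X)={3,4} D(Y)={3,6,7}: Y {3,6,7}->{6,7} => REVISION
Total revisions = 3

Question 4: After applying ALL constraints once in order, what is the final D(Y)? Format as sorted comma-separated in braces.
Constraint 1 (Y < Z) on D(Y)={3,6,7,8,9} D(Z)={3,4,6,7,8,10}: Z {3,4,6,7,8,10}->{4,6,7,8,10}
Constraint 2 (X + Y = Z) on D(X)={3,4,6,8,9,10} D(Y)={3,6,7,8,9} D(Z)={4,6,7,8,10}: X {3,4,6,8,9,10}->{3,4}; Y {3,6,7,8,9}->{3,6,7}; Z {4,6,7,8,10}->{6,7,10}
Constraint 3 (X < Y) on D(X)={3,4} D(Y)={3,6,7}: Y {3,6,7}->{6,7}
So after all 3 constraints: D(Y) = {6,7}

Answer: {6,7}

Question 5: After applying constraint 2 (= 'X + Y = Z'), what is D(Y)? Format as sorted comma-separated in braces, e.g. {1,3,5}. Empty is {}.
Constraint 1 (Y < Z) on D(Y)={3,6,7,8,9} D(Z)={3,4,6,7,8,10}: Z {3,4,6,7,8,10}->{4,6,7,8,10}
Constraint 2 (X + Y = Z) on D(X)={3,4,6,8,9,10} D(Y)={3,6,7,8,9} D(Z)={4,6,7,8,10}: X {3,4,6,8,9,10}->{3,4}; Y {3,6,7,8,9}->{3,6,7}; Z {4,6,7,8,10}->{6,7,10}
So after constraint 2: D(Y) = {3,6,7}

Answer: {3,6,7}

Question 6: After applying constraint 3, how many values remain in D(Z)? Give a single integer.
Constraint 1 (Y < Z) on D(Y)={3,6,7,8,9} D(Z)={3,4,6,7,8,10}: Z {3,4,6,7,8,10}->{4,6,7,8,10}
Constraint 2 (X + Y = Z) on D(X)={3,4,6,8,9,10} D(Y)={3,6,7,8,9} D(Z)={4,6,7,8,10}: X {3,4,6,8,9,10}->{3,4}; Y {3,6,7,8,9}->{3,6,7}; Z {4,6,7,8,10}->{6,7,10}
Constraint 3 (X < Y) on D(X)={3,4} D(Y)={3,6,7}: Y {3,6,7}->{6,7}
So after constraint 3: D(Z)={6,7,10}, size = 3

Answer: 3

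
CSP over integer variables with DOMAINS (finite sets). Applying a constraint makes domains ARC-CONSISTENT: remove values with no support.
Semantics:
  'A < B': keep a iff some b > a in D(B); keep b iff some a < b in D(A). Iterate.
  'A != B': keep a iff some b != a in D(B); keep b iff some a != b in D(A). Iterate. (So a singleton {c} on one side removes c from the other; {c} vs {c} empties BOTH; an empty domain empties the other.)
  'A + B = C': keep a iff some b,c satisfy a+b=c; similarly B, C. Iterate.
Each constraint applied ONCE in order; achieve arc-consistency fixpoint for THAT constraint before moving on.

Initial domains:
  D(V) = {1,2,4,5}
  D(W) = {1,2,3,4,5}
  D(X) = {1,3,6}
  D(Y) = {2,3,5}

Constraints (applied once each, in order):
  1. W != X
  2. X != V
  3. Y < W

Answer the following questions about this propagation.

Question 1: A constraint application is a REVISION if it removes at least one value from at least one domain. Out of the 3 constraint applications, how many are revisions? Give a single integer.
Answer: 1

Derivation:
Constraint 1 (W != X) on D(W)={1,2,3,4,5} D(X)={1,3,6}: no change => not a revision
Constraint 2 (X != V) on D(X)={1,3,6} D(V)={1,2,4,5}: no change => not a revision
Constraint 3 (Y < W) on D(Y)={2,3,5} D(W)={1,2,3,4,5}: Y {2,3,5}->{2,3}; W {1,2,3,4,5}->{3,4,5} => REVISION
Total revisions = 1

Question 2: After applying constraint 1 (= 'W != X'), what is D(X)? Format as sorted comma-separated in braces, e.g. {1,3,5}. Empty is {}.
Constraint 1 (W != X) on D(W)={1,2,3,4,5} D(X)={1,3,6}: no change
So after constraint 1: D(X) = {1,3,6}

Answer: {1,3,6}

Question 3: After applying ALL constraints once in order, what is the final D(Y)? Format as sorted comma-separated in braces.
Constraint 1 (W != X) on D(W)={1,2,3,4,5} D(X)={1,3,6}: no change
Constraint 2 (X != V) on D(X)={1,3,6} D(V)={1,2,4,5}: no change
Constraint 3 (Y < W) on D(Y)={2,3,5} D(W)={1,2,3,4,5}: Y {2,3,5}->{2,3}; W {1,2,3,4,5}->{3,4,5}
So after all 3 constraints: D(Y) = {2,3}

Answer: {2,3}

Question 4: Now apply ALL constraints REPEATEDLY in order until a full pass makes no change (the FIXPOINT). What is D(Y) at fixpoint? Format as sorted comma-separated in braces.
Answer: {2,3}

Derivation:
pass 0 (initial): D(Y)={2,3,5}
pass 1: W {1,2,3,4,5}->{3,4,5}; Y {2,3,5}->{2,3}
pass 2: no change
Fixpoint after 2 passes: D(Y) = {2,3}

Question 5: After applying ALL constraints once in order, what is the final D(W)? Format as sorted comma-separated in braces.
Constraint 1 (W != X) on D(W)={1,2,3,4,5} D(X)={1,3,6}: no change
Constraint 2 (X != V) on D(X)={1,3,6} D(V)={1,2,4,5}: no change
Constraint 3 (Y < W) on D(Y)={2,3,5} D(W)={1,2,3,4,5}: Y {2,3,5}->{2,3}; W {1,2,3,4,5}->{3,4,5}
So after all 3 constraints: D(W) = {3,4,5}

Answer: {3,4,5}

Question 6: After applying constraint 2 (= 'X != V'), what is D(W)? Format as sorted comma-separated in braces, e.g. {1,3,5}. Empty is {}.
Answer: {1,2,3,4,5}

Derivation:
Constraint 1 (W != X) on D(W)={1,2,3,4,5} D(X)={1,3,6}: no change
Constraint 2 (X != V) on D(X)={1,3,6} D(V)={1,2,4,5}: no change
So after constraint 2: D(W) = {1,2,3,4,5}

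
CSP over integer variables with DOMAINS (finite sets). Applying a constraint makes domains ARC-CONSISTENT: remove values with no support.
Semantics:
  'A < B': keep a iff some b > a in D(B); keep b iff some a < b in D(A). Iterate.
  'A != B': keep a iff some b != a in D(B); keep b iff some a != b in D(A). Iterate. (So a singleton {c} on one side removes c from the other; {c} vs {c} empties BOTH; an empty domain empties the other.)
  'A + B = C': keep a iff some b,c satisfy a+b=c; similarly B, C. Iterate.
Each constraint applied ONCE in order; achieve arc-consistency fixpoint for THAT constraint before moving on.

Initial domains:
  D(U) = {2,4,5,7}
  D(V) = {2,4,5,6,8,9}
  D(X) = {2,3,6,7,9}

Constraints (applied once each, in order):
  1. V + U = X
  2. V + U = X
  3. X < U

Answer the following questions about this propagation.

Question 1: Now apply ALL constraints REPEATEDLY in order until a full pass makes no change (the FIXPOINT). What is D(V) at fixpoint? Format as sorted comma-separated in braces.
Answer: {}

Derivation:
pass 0 (initial): D(V)={2,4,5,6,8,9}
pass 1: U {2,4,5,7}->{7}; V {2,4,5,6,8,9}->{2,4,5}; X {2,3,6,7,9}->{6}
pass 2: U {7}->{}; V {2,4,5}->{}; X {6}->{}
pass 3: no change
Fixpoint after 3 passes: D(V) = {}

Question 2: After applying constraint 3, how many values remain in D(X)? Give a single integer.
Constraint 1 (V + U = X) on D(V)={2,4,5,6,8,9} D(U)={2,4,5,7} D(X)={2,3,6,7,9}: V {2,4,5,6,8,9}->{2,4,5}; X {2,3,6,7,9}->{6,7,9}
Constraint 2 (V + U = X) on D(V)={2,4,5} D(U)={2,4,5,7} D(X)={6,7,9}: no change
Constraint 3 (X < U) on D(X)={6,7,9} D(U)={2,4,5,7}: X {6,7,9}->{6}; U {2,4,5,7}->{7}
So after constraint 3: D(X)={6}, size = 1

Answer: 1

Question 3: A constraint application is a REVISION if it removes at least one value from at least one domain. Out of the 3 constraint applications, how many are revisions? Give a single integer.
Answer: 2

Derivation:
Constraint 1 (V + U = X) on D(V)={2,4,5,6,8,9} D(U)={2,4,5,7} D(X)={2,3,6,7,9}: V {2,4,5,6,8,9}->{2,4,5}; X {2,3,6,7,9}->{6,7,9} => REVISION
Constraint 2 (V + U = X) on D(V)={2,4,5} D(U)={2,4,5,7} D(X)={6,7,9}: no change => not a revision
Constraint 3 (X < U) on D(X)={6,7,9} D(U)={2,4,5,7}: X {6,7,9}->{6}; U {2,4,5,7}->{7} => REVISION
Total revisions = 2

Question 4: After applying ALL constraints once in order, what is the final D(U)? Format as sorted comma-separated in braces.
Constraint 1 (V + U = X) on D(V)={2,4,5,6,8,9} D(U)={2,4,5,7} D(X)={2,3,6,7,9}: V {2,4,5,6,8,9}->{2,4,5}; X {2,3,6,7,9}->{6,7,9}
Constraint 2 (V + U = X) on D(V)={2,4,5} D(U)={2,4,5,7} D(X)={6,7,9}: no change
Constraint 3 (X < U) on D(X)={6,7,9} D(U)={2,4,5,7}: X {6,7,9}->{6}; U {2,4,5,7}->{7}
So after all 3 constraints: D(U) = {7}

Answer: {7}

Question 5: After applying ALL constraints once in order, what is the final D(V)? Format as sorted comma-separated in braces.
Constraint 1 (V + U = X) on D(V)={2,4,5,6,8,9} D(U)={2,4,5,7} D(X)={2,3,6,7,9}: V {2,4,5,6,8,9}->{2,4,5}; X {2,3,6,7,9}->{6,7,9}
Constraint 2 (V + U = X) on D(V)={2,4,5} D(U)={2,4,5,7} D(X)={6,7,9}: no change
Constraint 3 (X < U) on D(X)={6,7,9} D(U)={2,4,5,7}: X {6,7,9}->{6}; U {2,4,5,7}->{7}
So after all 3 constraints: D(V) = {2,4,5}

Answer: {2,4,5}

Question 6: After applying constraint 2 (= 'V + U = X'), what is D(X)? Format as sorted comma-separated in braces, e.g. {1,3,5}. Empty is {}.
Answer: {6,7,9}

Derivation:
Constraint 1 (V + U = X) on D(V)={2,4,5,6,8,9} D(U)={2,4,5,7} D(X)={2,3,6,7,9}: V {2,4,5,6,8,9}->{2,4,5}; X {2,3,6,7,9}->{6,7,9}
Constraint 2 (V + U = X) on D(V)={2,4,5} D(U)={2,4,5,7} D(X)={6,7,9}: no change
So after constraint 2: D(X) = {6,7,9}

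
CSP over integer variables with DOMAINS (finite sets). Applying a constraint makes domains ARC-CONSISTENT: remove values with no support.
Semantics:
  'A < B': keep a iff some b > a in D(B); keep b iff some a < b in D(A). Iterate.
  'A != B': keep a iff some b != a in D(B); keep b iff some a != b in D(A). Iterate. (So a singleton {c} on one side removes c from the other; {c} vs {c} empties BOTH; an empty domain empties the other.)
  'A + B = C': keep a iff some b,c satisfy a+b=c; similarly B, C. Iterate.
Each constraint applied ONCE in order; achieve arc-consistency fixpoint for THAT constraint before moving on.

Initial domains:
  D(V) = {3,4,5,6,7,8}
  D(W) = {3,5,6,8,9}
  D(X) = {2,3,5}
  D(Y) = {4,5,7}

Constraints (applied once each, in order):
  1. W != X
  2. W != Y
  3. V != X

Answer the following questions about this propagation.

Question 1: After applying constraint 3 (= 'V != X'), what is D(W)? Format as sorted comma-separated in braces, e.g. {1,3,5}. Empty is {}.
Answer: {3,5,6,8,9}

Derivation:
Constraint 1 (W != X) on D(W)={3,5,6,8,9} D(X)={2,3,5}: no change
Constraint 2 (W != Y) on D(W)={3,5,6,8,9} D(Y)={4,5,7}: no change
Constraint 3 (V != X) on D(V)={3,4,5,6,7,8} D(X)={2,3,5}: no change
So after constraint 3: D(W) = {3,5,6,8,9}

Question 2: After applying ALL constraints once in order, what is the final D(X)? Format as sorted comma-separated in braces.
Constraint 1 (W != X) on D(W)={3,5,6,8,9} D(X)={2,3,5}: no change
Constraint 2 (W != Y) on D(W)={3,5,6,8,9} D(Y)={4,5,7}: no change
Constraint 3 (V != X) on D(V)={3,4,5,6,7,8} D(X)={2,3,5}: no change
So after all 3 constraints: D(X) = {2,3,5}

Answer: {2,3,5}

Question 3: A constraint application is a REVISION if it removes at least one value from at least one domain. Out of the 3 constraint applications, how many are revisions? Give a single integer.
Constraint 1 (W != X) on D(W)={3,5,6,8,9} D(X)={2,3,5}: no change => not a revision
Constraint 2 (W != Y) on D(W)={3,5,6,8,9} D(Y)={4,5,7}: no change => not a revision
Constraint 3 (V != X) on D(V)={3,4,5,6,7,8} D(X)={2,3,5}: no change => not a revision
Total revisions = 0

Answer: 0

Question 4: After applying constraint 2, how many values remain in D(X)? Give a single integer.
Answer: 3

Derivation:
Constraint 1 (W != X) on D(W)={3,5,6,8,9} D(X)={2,3,5}: no change
Constraint 2 (W != Y) on D(W)={3,5,6,8,9} D(Y)={4,5,7}: no change
So after constraint 2: D(X)={2,3,5}, size = 3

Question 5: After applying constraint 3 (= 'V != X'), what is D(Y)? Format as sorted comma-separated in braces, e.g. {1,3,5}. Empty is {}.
Constraint 1 (W != X) on D(W)={3,5,6,8,9} D(X)={2,3,5}: no change
Constraint 2 (W != Y) on D(W)={3,5,6,8,9} D(Y)={4,5,7}: no change
Constraint 3 (V != X) on D(V)={3,4,5,6,7,8} D(X)={2,3,5}: no change
So after constraint 3: D(Y) = {4,5,7}

Answer: {4,5,7}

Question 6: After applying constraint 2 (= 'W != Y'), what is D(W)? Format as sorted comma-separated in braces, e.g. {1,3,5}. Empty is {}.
Answer: {3,5,6,8,9}

Derivation:
Constraint 1 (W != X) on D(W)={3,5,6,8,9} D(X)={2,3,5}: no change
Constraint 2 (W != Y) on D(W)={3,5,6,8,9} D(Y)={4,5,7}: no change
So after constraint 2: D(W) = {3,5,6,8,9}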